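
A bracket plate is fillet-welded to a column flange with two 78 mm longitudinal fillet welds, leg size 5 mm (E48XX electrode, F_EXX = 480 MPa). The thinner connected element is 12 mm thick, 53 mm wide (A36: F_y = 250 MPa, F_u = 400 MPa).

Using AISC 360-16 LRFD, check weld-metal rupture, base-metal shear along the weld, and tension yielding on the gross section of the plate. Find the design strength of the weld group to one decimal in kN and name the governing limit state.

Weld metal: throat = 0.707×5 = 3.535 mm, L = 2×78 = 156 mm. φR_n = 0.75 × 0.6 × 480 × 3.535 × 156 = 119.1 kN.
Base metal shear (12 mm plate): yield φR_n = 1.0×0.6×250×12×156 = 280.8 kN; rupture φR_n = 0.75×0.6×400×12×156 = 337.0 kN; take 280.8 kN (yield).
Tension yield (gross): A_g = 53×12 = 636 mm². φR_n = 0.90 × 250 × 636 = 143.1 kN.
Governing: min(119.1, 280.8, 143.1) = 119.1 kN → weld metal.

119.1 kN (weld metal governs)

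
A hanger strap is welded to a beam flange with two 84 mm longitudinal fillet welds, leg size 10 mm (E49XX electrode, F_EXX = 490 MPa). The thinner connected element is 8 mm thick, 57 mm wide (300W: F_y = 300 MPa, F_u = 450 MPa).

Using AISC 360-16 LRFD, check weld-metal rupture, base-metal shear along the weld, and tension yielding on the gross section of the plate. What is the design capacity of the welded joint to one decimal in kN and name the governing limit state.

Weld metal: throat = 0.707×10 = 7.07 mm, L = 2×84 = 168 mm. φR_n = 0.75 × 0.6 × 490 × 7.07 × 168 = 261.9 kN.
Base metal shear (8 mm plate): yield φR_n = 1.0×0.6×300×8×168 = 241.9 kN; rupture φR_n = 0.75×0.6×450×8×168 = 272.2 kN; take 241.9 kN (yield).
Tension yield (gross): A_g = 57×8 = 456 mm². φR_n = 0.90 × 300 × 456 = 123.1 kN.
Governing: min(261.9, 241.9, 123.1) = 123.1 kN → gross-section yield.

123.1 kN (gross-section yield governs)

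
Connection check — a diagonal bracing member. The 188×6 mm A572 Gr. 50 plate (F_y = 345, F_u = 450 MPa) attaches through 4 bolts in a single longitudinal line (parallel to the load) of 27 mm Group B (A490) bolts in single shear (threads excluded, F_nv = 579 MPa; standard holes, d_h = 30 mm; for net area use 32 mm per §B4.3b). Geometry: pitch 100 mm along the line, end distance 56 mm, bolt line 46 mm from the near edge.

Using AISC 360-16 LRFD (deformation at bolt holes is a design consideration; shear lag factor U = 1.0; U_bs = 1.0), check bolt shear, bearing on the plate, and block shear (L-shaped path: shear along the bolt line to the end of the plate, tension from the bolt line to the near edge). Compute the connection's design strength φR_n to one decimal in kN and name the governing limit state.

357.2 kN (block shear governs)

Bolt shear: A_b = π(27)²/4 = 572.56 mm². φR_n = 0.75 × 579 × 572.56 × 4 × 1 = 994.5 kN.
Bearing (6 mm plate, F_u = 450 MPa): end bolts L_c = 56 − 30/2 = 41, R_n = min(1.2×41×6×450, 2.4×27×6×450) = 132.84 kN/bolt; interior L_c = 100 − 30 = 70, R_n = 174.96 kN/bolt. φR_n = 0.75 × (1×132.84 + 3×174.96) = 493.3 kN.
Block shear: shear path 1×[56+3×100] = 1×356 mm, A_gv = 2136, A_nv = 1×(356 − 3.5×32)×6 = 1464 mm²; tension to near edge: (46 − 0.5×32)×6 = 180 mm². R_n = min(0.6×450×1464, 0.6×345×2136) + 1.0×450×180 = min(395.28, 442.15) + 81 = 476.28 kN. φR_n = 0.75 × 476.28 = 357.2 kN.
Governing: min(994.5, 493.3, 357.2) = 357.2 kN → block shear.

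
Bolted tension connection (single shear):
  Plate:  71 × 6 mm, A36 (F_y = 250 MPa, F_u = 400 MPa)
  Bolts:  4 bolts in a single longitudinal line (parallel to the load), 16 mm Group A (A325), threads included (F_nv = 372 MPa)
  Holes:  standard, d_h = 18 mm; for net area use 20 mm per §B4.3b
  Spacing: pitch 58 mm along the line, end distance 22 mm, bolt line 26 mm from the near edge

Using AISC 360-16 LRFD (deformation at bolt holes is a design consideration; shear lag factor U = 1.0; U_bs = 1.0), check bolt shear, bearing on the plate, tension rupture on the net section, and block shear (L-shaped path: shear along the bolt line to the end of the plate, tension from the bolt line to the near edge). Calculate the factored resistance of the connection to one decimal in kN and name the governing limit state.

91.8 kN (net-section rupture governs)

Bolt shear: A_b = π(16)²/4 = 201.06 mm². φR_n = 0.75 × 372 × 201.06 × 4 × 1 = 224.4 kN.
Bearing (6 mm plate, F_u = 400 MPa): end bolts L_c = 22 − 18/2 = 13, R_n = min(1.2×13×6×400, 2.4×16×6×400) = 37.44 kN/bolt; interior L_c = 58 − 18 = 40, R_n = 92.16 kN/bolt. φR_n = 0.75 × (1×37.44 + 3×92.16) = 235.4 kN.
Tension rupture (net): A_n = (71 − 1×20)×6 = 306 mm² (U = 1.0, A_e = A_n). φR_n = 0.75 × 400 × 306 = 91.8 kN.
Block shear: shear path 1×[22+3×58] = 1×196 mm, A_gv = 1176, A_nv = 1×(196 − 3.5×20)×6 = 756 mm²; tension to near edge: (26 − 0.5×20)×6 = 96 mm². R_n = min(0.6×400×756, 0.6×250×1176) + 1.0×400×96 = min(181.44, 176.4) + 38.4 = 214.8 kN. φR_n = 0.75 × 214.8 = 161.1 kN.
Governing: min(224.4, 235.4, 91.8, 161.1) = 91.8 kN → net-section rupture.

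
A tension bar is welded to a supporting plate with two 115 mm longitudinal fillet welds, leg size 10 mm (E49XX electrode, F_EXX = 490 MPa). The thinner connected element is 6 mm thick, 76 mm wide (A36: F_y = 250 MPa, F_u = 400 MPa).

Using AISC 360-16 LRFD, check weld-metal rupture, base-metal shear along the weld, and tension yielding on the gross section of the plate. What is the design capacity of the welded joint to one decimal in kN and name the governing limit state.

102.6 kN (gross-section yield governs)

Weld metal: throat = 0.707×10 = 7.07 mm, L = 2×115 = 230 mm. φR_n = 0.75 × 0.6 × 490 × 7.07 × 230 = 358.6 kN.
Base metal shear (6 mm plate): yield φR_n = 1.0×0.6×250×6×230 = 207.0 kN; rupture φR_n = 0.75×0.6×400×6×230 = 248.4 kN; take 207.0 kN (yield).
Tension yield (gross): A_g = 76×6 = 456 mm². φR_n = 0.90 × 250 × 456 = 102.6 kN.
Governing: min(358.6, 207.0, 102.6) = 102.6 kN → gross-section yield.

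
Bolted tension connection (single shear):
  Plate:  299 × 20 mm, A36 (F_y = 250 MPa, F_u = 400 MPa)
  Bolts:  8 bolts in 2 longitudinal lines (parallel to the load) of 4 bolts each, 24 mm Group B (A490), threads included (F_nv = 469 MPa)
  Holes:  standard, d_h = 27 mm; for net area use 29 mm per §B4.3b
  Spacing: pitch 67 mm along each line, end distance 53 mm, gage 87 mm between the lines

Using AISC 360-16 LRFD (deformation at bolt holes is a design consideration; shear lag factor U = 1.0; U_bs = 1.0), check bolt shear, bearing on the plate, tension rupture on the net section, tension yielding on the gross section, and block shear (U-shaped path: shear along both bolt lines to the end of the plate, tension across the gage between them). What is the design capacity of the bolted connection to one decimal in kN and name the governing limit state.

1273.0 kN (bolt shear governs)

Bolt shear: A_b = π(24)²/4 = 452.39 mm². φR_n = 0.75 × 469 × 452.39 × 8 × 1 = 1273.0 kN.
Bearing (20 mm plate, F_u = 400 MPa): end bolts L_c = 53 − 27/2 = 39.5, R_n = min(1.2×39.5×20×400, 2.4×24×20×400) = 379.2 kN/bolt; interior L_c = 67 − 27 = 40, R_n = 384 kN/bolt. φR_n = 0.75 × (2×379.2 + 6×384) = 2296.8 kN.
Tension rupture (net): A_n = (299 − 2×29)×20 = 4820 mm² (U = 1.0, A_e = A_n). φR_n = 0.75 × 400 × 4820 = 1446.0 kN.
Tension yield (gross): A_g = 299×20 = 5980 mm². φR_n = 0.90 × 250 × 5980 = 1345.5 kN.
Block shear: shear path 2×[53+3×67] = 2×254 mm, A_gv = 10160, A_nv = 2×(254 − 3.5×29)×20 = 6100 mm²; tension across gage: (87 − 1×29)×20 = 1160 mm². R_n = min(0.6×400×6100, 0.6×250×10160) + 1.0×400×1160 = min(1464, 1524) + 464 = 1928 kN. φR_n = 0.75 × 1928 = 1446.0 kN.
Governing: min(1273.0, 2296.8, 1446.0, 1345.5, 1446.0) = 1273.0 kN → bolt shear.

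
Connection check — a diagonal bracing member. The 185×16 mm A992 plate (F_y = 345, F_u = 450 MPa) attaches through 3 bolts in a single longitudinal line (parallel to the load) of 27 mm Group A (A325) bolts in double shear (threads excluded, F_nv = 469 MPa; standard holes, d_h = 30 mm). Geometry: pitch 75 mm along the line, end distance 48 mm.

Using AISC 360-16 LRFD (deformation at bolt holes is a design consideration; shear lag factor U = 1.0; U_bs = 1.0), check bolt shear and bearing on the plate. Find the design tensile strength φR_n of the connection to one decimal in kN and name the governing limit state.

797.0 kN (bearing governs)

Bolt shear: A_b = π(27)²/4 = 572.56 mm². φR_n = 0.75 × 469 × 572.56 × 3 × 2 = 1208.4 kN.
Bearing (16 mm plate, F_u = 450 MPa): end bolts L_c = 48 − 30/2 = 33, R_n = min(1.2×33×16×450, 2.4×27×16×450) = 285.12 kN/bolt; interior L_c = 75 − 30 = 45, R_n = 388.8 kN/bolt. φR_n = 0.75 × (1×285.12 + 2×388.8) = 797.0 kN.
Governing: min(1208.4, 797.0) = 797.0 kN → bearing.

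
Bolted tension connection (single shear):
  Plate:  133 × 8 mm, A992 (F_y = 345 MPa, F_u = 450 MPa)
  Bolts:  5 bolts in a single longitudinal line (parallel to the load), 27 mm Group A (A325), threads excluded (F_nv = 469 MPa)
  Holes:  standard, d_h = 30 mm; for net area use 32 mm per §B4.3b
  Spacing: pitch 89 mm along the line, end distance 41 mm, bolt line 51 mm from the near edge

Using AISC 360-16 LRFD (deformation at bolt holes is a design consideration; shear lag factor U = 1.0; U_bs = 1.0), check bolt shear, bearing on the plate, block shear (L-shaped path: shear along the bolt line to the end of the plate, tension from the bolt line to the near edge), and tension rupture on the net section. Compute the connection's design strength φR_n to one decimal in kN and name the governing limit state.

272.7 kN (net-section rupture governs)

Bolt shear: A_b = π(27)²/4 = 572.56 mm². φR_n = 0.75 × 469 × 572.56 × 5 × 1 = 1007.0 kN.
Bearing (8 mm plate, F_u = 450 MPa): end bolts L_c = 41 − 30/2 = 26, R_n = min(1.2×26×8×450, 2.4×27×8×450) = 112.32 kN/bolt; interior L_c = 89 − 30 = 59, R_n = 233.28 kN/bolt. φR_n = 0.75 × (1×112.32 + 4×233.28) = 784.1 kN.
Block shear: shear path 1×[41+4×89] = 1×397 mm, A_gv = 3176, A_nv = 1×(397 − 4.5×32)×8 = 2024 mm²; tension to near edge: (51 − 0.5×32)×8 = 280 mm². R_n = min(0.6×450×2024, 0.6×345×3176) + 1.0×450×280 = min(546.48, 657.43) + 126 = 672.48 kN. φR_n = 0.75 × 672.48 = 504.4 kN.
Tension rupture (net): A_n = (133 − 1×32)×8 = 808 mm² (U = 1.0, A_e = A_n). φR_n = 0.75 × 450 × 808 = 272.7 kN.
Governing: min(1007.0, 784.1, 504.4, 272.7) = 272.7 kN → net-section rupture.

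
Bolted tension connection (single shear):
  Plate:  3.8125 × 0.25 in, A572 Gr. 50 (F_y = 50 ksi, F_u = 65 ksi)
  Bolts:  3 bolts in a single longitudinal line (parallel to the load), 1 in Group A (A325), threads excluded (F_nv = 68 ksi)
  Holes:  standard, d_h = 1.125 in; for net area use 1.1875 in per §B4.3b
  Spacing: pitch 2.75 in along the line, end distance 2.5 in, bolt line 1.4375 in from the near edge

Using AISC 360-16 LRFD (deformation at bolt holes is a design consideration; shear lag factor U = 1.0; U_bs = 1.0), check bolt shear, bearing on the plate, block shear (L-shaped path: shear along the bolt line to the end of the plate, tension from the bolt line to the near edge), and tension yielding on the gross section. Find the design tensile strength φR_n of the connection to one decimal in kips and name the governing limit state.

Bolt shear: A_b = π(1)²/4 = 0.7854 in². φR_n = 0.75 × 68 × 0.7854 × 3 × 1 = 120.2 kips.
Bearing (0.25 in plate, F_u = 65 ksi): end bolts L_c = 2.5 − 1.125/2 = 1.9375, R_n = min(1.2×1.9375×0.25×65, 2.4×1×0.25×65) = 37.781 kips/bolt; interior L_c = 2.75 − 1.125 = 1.625, R_n = 31.688 kips/bolt. φR_n = 0.75 × (1×37.781 + 2×31.688) = 75.9 kips.
Block shear: shear path 1×[2.5+2×2.75] = 1×8 in, A_gv = 2, A_nv = 1×(8 − 2.5×1.1875)×0.25 = 1.2578 in²; tension to near edge: (1.4375 − 0.5×1.1875)×0.25 = 0.21094 in². R_n = min(0.6×65×1.2578, 0.6×50×2) + 1.0×65×0.21094 = min(49.054, 60) + 13.711 = 62.765 kips. φR_n = 0.75 × 62.765 = 47.1 kips.
Tension yield (gross): A_g = 3.8125×0.25 = 0.95313 in². φR_n = 0.90 × 50 × 0.95313 = 42.9 kips.
Governing: min(120.2, 75.9, 47.1, 42.9) = 42.9 kips → gross-section yield.

42.9 kips (gross-section yield governs)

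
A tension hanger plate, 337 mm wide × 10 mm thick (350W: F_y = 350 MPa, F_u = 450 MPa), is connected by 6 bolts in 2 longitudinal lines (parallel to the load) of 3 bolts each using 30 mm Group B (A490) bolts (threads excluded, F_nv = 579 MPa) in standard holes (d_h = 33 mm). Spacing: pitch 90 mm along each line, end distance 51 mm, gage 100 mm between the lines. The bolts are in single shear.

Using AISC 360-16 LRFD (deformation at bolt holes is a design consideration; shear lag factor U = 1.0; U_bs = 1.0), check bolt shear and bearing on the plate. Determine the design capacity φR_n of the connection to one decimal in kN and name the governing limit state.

Bolt shear: A_b = π(30)²/4 = 706.86 mm². φR_n = 0.75 × 579 × 706.86 × 6 × 1 = 1841.7 kN.
Bearing (10 mm plate, F_u = 450 MPa): end bolts L_c = 51 − 33/2 = 34.5, R_n = min(1.2×34.5×10×450, 2.4×30×10×450) = 186.3 kN/bolt; interior L_c = 90 − 33 = 57, R_n = 307.8 kN/bolt. φR_n = 0.75 × (2×186.3 + 4×307.8) = 1202.9 kN.
Governing: min(1841.7, 1202.9) = 1202.9 kN → bearing.

1202.9 kN (bearing governs)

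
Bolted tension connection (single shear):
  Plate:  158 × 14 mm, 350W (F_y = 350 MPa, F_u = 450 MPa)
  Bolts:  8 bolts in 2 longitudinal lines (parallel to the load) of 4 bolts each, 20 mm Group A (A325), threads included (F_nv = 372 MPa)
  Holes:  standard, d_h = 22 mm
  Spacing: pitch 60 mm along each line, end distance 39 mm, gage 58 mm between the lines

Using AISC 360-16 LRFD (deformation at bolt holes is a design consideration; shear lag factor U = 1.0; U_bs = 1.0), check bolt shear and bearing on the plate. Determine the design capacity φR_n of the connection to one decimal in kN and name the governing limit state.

701.2 kN (bolt shear governs)

Bolt shear: A_b = π(20)²/4 = 314.16 mm². φR_n = 0.75 × 372 × 314.16 × 8 × 1 = 701.2 kN.
Bearing (14 mm plate, F_u = 450 MPa): end bolts L_c = 39 − 22/2 = 28, R_n = min(1.2×28×14×450, 2.4×20×14×450) = 211.68 kN/bolt; interior L_c = 60 − 22 = 38, R_n = 287.28 kN/bolt. φR_n = 0.75 × (2×211.68 + 6×287.28) = 1610.3 kN.
Governing: min(701.2, 1610.3) = 701.2 kN → bolt shear.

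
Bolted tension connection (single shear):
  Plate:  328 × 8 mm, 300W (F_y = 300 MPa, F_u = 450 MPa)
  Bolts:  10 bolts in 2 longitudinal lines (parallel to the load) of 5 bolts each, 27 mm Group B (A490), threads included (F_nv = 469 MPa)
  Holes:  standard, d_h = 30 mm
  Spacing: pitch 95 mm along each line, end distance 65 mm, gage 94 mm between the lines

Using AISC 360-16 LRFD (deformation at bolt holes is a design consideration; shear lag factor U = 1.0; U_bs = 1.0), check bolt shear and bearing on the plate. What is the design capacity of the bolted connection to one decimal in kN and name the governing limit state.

Bolt shear: A_b = π(27)²/4 = 572.56 mm². φR_n = 0.75 × 469 × 572.56 × 10 × 1 = 2014.0 kN.
Bearing (8 mm plate, F_u = 450 MPa): end bolts L_c = 65 − 30/2 = 50, R_n = min(1.2×50×8×450, 2.4×27×8×450) = 216 kN/bolt; interior L_c = 95 − 30 = 65, R_n = 233.28 kN/bolt. φR_n = 0.75 × (2×216 + 8×233.28) = 1723.7 kN.
Governing: min(2014.0, 1723.7) = 1723.7 kN → bearing.

1723.7 kN (bearing governs)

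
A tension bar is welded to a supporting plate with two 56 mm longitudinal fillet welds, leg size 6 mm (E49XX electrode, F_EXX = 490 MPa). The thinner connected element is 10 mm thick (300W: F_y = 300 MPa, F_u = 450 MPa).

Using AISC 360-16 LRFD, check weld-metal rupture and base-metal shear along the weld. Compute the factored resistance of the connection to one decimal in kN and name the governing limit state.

Weld metal: throat = 0.707×6 = 4.242 mm, L = 2×56 = 112 mm. φR_n = 0.75 × 0.6 × 490 × 4.242 × 112 = 104.8 kN.
Base metal shear (10 mm plate): yield φR_n = 1.0×0.6×300×10×112 = 201.6 kN; rupture φR_n = 0.75×0.6×450×10×112 = 226.8 kN; take 201.6 kN (yield).
Governing: min(104.8, 201.6) = 104.8 kN → weld metal.

104.8 kN (weld metal governs)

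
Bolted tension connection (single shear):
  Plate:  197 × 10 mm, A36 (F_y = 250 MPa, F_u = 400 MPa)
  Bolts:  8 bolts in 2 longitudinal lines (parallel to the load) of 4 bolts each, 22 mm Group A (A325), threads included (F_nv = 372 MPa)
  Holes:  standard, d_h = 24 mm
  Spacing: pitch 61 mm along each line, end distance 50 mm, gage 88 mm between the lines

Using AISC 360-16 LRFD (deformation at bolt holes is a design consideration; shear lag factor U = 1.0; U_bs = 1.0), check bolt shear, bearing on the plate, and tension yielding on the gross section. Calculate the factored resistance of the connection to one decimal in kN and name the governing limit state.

Bolt shear: A_b = π(22)²/4 = 380.13 mm². φR_n = 0.75 × 372 × 380.13 × 8 × 1 = 848.5 kN.
Bearing (10 mm plate, F_u = 400 MPa): end bolts L_c = 50 − 24/2 = 38, R_n = min(1.2×38×10×400, 2.4×22×10×400) = 182.4 kN/bolt; interior L_c = 61 − 24 = 37, R_n = 177.6 kN/bolt. φR_n = 0.75 × (2×182.4 + 6×177.6) = 1072.8 kN.
Tension yield (gross): A_g = 197×10 = 1970 mm². φR_n = 0.90 × 250 × 1970 = 443.3 kN.
Governing: min(848.5, 1072.8, 443.3) = 443.3 kN → gross-section yield.

443.3 kN (gross-section yield governs)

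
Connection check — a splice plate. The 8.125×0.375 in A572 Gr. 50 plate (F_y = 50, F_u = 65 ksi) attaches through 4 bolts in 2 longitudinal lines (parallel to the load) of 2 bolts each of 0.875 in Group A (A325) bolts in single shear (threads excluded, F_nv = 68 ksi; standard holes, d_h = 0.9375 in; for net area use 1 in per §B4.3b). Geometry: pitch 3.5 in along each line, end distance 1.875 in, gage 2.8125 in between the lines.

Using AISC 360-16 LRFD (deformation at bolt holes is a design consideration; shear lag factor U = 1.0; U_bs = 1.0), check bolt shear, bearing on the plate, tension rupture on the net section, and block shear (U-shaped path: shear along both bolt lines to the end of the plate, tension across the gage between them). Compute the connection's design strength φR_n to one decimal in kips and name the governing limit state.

Bolt shear: A_b = π(0.875)²/4 = 0.60132 in². φR_n = 0.75 × 68 × 0.60132 × 4 × 1 = 122.7 kips.
Bearing (0.375 in plate, F_u = 65 ksi): end bolts L_c = 1.875 − 0.9375/2 = 1.40625, R_n = min(1.2×1.40625×0.375×65, 2.4×0.875×0.375×65) = 41.133 kips/bolt; interior L_c = 3.5 − 0.9375 = 2.5625, R_n = 51.188 kips/bolt. φR_n = 0.75 × (2×41.133 + 2×51.188) = 138.5 kips.
Tension rupture (net): A_n = (8.125 − 2×1)×0.375 = 2.2969 in² (U = 1.0, A_e = A_n). φR_n = 0.75 × 65 × 2.2969 = 112.0 kips.
Block shear: shear path 2×[1.875+1×3.5] = 2×5.375 in, A_gv = 4.0313, A_nv = 2×(5.375 − 1.5×1)×0.375 = 2.9063 in²; tension across gage: (2.8125 − 1×1)×0.375 = 0.67969 in². R_n = min(0.6×65×2.9063, 0.6×50×4.0313) + 1.0×65×0.67969 = min(113.35, 120.94) + 44.18 = 157.53 kips. φR_n = 0.75 × 157.53 = 118.1 kips.
Governing: min(122.7, 138.5, 112.0, 118.1) = 112.0 kips → net-section rupture.

112.0 kips (net-section rupture governs)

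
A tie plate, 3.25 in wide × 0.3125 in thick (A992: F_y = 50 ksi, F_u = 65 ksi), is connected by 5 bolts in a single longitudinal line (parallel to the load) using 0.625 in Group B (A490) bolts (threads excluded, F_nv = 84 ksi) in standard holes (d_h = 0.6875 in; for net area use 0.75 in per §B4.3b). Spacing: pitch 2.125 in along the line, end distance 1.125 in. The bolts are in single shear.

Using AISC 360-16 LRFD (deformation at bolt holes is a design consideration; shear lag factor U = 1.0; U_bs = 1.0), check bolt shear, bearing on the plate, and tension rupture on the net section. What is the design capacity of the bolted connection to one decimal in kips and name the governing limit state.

38.1 kips (net-section rupture governs)

Bolt shear: A_b = π(0.625)²/4 = 0.3068 in². φR_n = 0.75 × 84 × 0.3068 × 5 × 1 = 96.6 kips.
Bearing (0.3125 in plate, F_u = 65 ksi): end bolts L_c = 1.125 − 0.6875/2 = 0.78125, R_n = min(1.2×0.78125×0.3125×65, 2.4×0.625×0.3125×65) = 19.043 kips/bolt; interior L_c = 2.125 − 0.6875 = 1.4375, R_n = 30.469 kips/bolt. φR_n = 0.75 × (1×19.043 + 4×30.469) = 105.7 kips.
Tension rupture (net): A_n = (3.25 − 1×0.75)×0.3125 = 0.78125 in² (U = 1.0, A_e = A_n). φR_n = 0.75 × 65 × 0.78125 = 38.1 kips.
Governing: min(96.6, 105.7, 38.1) = 38.1 kips → net-section rupture.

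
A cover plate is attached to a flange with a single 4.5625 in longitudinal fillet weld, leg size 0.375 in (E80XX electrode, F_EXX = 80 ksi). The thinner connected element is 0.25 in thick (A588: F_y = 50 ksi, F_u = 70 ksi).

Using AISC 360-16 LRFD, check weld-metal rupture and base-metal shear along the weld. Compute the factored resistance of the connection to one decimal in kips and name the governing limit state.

Weld metal: throat = 0.707×0.375 = 0.26513 in, L = 4.5625 in. φR_n = 0.75 × 0.6 × 80 × 0.26513 × 4.5625 = 43.5 kips.
Base metal shear (0.25 in plate): yield φR_n = 1.0×0.6×50×0.25×4.5625 = 34.2 kips; rupture φR_n = 0.75×0.6×70×0.25×4.5625 = 35.9 kips; take 34.2 kips (yield).
Governing: min(43.5, 34.2) = 34.2 kips → base-metal shear.

34.2 kips (base-metal shear governs)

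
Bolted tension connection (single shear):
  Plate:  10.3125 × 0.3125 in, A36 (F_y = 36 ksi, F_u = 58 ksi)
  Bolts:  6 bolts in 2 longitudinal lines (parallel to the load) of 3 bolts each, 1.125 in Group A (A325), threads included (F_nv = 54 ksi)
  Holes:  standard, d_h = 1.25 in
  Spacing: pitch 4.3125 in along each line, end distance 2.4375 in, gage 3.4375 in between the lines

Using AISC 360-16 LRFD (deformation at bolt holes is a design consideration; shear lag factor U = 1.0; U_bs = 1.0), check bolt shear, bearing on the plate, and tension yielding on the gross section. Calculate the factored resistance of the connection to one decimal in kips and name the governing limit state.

104.4 kips (gross-section yield governs)

Bolt shear: A_b = π(1.125)²/4 = 0.99402 in². φR_n = 0.75 × 54 × 0.99402 × 6 × 1 = 241.5 kips.
Bearing (0.3125 in plate, F_u = 58 ksi): end bolts L_c = 2.4375 − 1.25/2 = 1.8125, R_n = min(1.2×1.8125×0.3125×58, 2.4×1.125×0.3125×58) = 39.422 kips/bolt; interior L_c = 4.3125 − 1.25 = 3.0625, R_n = 48.938 kips/bolt. φR_n = 0.75 × (2×39.422 + 4×48.938) = 205.9 kips.
Tension yield (gross): A_g = 10.3125×0.3125 = 3.2227 in². φR_n = 0.90 × 36 × 3.2227 = 104.4 kips.
Governing: min(241.5, 205.9, 104.4) = 104.4 kips → gross-section yield.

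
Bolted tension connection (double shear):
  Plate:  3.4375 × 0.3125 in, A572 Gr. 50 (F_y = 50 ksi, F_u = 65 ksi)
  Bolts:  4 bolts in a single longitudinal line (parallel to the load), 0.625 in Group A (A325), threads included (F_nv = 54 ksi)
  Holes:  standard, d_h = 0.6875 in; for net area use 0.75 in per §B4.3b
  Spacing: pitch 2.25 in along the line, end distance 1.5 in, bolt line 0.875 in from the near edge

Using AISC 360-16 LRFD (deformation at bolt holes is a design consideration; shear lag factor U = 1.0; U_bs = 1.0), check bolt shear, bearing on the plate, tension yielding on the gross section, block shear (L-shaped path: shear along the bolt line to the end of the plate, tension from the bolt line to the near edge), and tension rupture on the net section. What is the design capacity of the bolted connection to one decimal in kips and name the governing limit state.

Bolt shear: A_b = π(0.625)²/4 = 0.3068 in². φR_n = 0.75 × 54 × 0.3068 × 4 × 2 = 99.4 kips.
Bearing (0.3125 in plate, F_u = 65 ksi): end bolts L_c = 1.5 − 0.6875/2 = 1.15625, R_n = min(1.2×1.15625×0.3125×65, 2.4×0.625×0.3125×65) = 28.184 kips/bolt; interior L_c = 2.25 − 0.6875 = 1.5625, R_n = 30.469 kips/bolt. φR_n = 0.75 × (1×28.184 + 3×30.469) = 89.7 kips.
Tension yield (gross): A_g = 3.4375×0.3125 = 1.0742 in². φR_n = 0.90 × 50 × 1.0742 = 48.3 kips.
Block shear: shear path 1×[1.5+3×2.25] = 1×8.25 in, A_gv = 2.5781, A_nv = 1×(8.25 − 3.5×0.75)×0.3125 = 1.7578 in²; tension to near edge: (0.875 − 0.5×0.75)×0.3125 = 0.15625 in². R_n = min(0.6×65×1.7578, 0.6×50×2.5781) + 1.0×65×0.15625 = min(68.554, 77.343) + 10.156 = 78.71 kips. φR_n = 0.75 × 78.71 = 59.0 kips.
Tension rupture (net): A_n = (3.4375 − 1×0.75)×0.3125 = 0.83984 in² (U = 1.0, A_e = A_n). φR_n = 0.75 × 65 × 0.83984 = 40.9 kips.
Governing: min(99.4, 89.7, 48.3, 59.0, 40.9) = 40.9 kips → net-section rupture.

40.9 kips (net-section rupture governs)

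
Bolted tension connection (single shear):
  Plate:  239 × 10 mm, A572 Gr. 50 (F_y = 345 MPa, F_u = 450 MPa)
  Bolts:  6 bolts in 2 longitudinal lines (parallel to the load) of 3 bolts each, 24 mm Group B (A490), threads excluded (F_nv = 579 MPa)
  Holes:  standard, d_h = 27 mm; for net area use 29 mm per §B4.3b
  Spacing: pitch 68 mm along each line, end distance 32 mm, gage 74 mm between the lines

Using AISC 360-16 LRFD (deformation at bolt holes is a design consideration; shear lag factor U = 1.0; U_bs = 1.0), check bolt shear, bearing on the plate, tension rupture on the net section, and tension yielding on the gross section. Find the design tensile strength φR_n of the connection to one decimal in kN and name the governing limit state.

610.9 kN (net-section rupture governs)

Bolt shear: A_b = π(24)²/4 = 452.39 mm². φR_n = 0.75 × 579 × 452.39 × 6 × 1 = 1178.7 kN.
Bearing (10 mm plate, F_u = 450 MPa): end bolts L_c = 32 − 27/2 = 18.5, R_n = min(1.2×18.5×10×450, 2.4×24×10×450) = 99.9 kN/bolt; interior L_c = 68 − 27 = 41, R_n = 221.4 kN/bolt. φR_n = 0.75 × (2×99.9 + 4×221.4) = 814.1 kN.
Tension rupture (net): A_n = (239 − 2×29)×10 = 1810 mm² (U = 1.0, A_e = A_n). φR_n = 0.75 × 450 × 1810 = 610.9 kN.
Tension yield (gross): A_g = 239×10 = 2390 mm². φR_n = 0.90 × 345 × 2390 = 742.1 kN.
Governing: min(1178.7, 814.1, 610.9, 742.1) = 610.9 kN → net-section rupture.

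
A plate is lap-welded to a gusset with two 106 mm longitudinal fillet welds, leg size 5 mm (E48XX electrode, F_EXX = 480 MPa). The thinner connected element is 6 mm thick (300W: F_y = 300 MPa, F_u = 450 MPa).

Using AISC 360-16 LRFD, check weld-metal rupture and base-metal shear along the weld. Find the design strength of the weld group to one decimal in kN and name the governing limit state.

161.9 kN (weld metal governs)

Weld metal: throat = 0.707×5 = 3.535 mm, L = 2×106 = 212 mm. φR_n = 0.75 × 0.6 × 480 × 3.535 × 212 = 161.9 kN.
Base metal shear (6 mm plate): yield φR_n = 1.0×0.6×300×6×212 = 229.0 kN; rupture φR_n = 0.75×0.6×450×6×212 = 257.6 kN; take 229.0 kN (yield).
Governing: min(161.9, 229.0) = 161.9 kN → weld metal.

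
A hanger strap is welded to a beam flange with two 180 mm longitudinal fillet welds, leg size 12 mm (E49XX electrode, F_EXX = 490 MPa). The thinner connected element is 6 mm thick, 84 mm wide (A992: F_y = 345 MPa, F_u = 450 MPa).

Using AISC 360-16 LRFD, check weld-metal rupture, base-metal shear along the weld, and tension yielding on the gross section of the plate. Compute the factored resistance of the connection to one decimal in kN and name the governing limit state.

Weld metal: throat = 0.707×12 = 8.484 mm, L = 2×180 = 360 mm. φR_n = 0.75 × 0.6 × 490 × 8.484 × 360 = 673.5 kN.
Base metal shear (6 mm plate): yield φR_n = 1.0×0.6×345×6×360 = 447.1 kN; rupture φR_n = 0.75×0.6×450×6×360 = 437.4 kN; take 437.4 kN (rupture).
Tension yield (gross): A_g = 84×6 = 504 mm². φR_n = 0.90 × 345 × 504 = 156.5 kN.
Governing: min(673.5, 437.4, 156.5) = 156.5 kN → gross-section yield.

156.5 kN (gross-section yield governs)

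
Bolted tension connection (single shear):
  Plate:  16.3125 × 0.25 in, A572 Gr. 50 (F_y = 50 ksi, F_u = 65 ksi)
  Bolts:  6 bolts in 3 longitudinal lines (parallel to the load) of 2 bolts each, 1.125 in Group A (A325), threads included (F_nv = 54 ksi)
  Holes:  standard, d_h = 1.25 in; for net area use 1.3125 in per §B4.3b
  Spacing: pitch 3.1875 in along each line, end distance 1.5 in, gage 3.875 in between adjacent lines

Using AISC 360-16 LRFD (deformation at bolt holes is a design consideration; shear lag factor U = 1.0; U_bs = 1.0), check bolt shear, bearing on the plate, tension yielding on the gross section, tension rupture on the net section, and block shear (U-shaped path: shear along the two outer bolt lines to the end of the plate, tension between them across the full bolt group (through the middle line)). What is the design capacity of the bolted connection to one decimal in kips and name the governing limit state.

102.2 kips (block shear governs)

Bolt shear: A_b = π(1.125)²/4 = 0.99402 in². φR_n = 0.75 × 54 × 0.99402 × 6 × 1 = 241.5 kips.
Bearing (0.25 in plate, F_u = 65 ksi): end bolts L_c = 1.5 − 1.25/2 = 0.875, R_n = min(1.2×0.875×0.25×65, 2.4×1.125×0.25×65) = 17.063 kips/bolt; interior L_c = 3.1875 − 1.25 = 1.9375, R_n = 37.781 kips/bolt. φR_n = 0.75 × (3×17.063 + 3×37.781) = 123.4 kips.
Tension yield (gross): A_g = 16.3125×0.25 = 4.0781 in². φR_n = 0.90 × 50 × 4.0781 = 183.5 kips.
Tension rupture (net): A_n = (16.3125 − 3×1.3125)×0.25 = 3.0938 in² (U = 1.0, A_e = A_n). φR_n = 0.75 × 65 × 3.0938 = 150.8 kips.
Block shear: shear path 2×[1.5+1×3.1875] = 2×4.6875 in, A_gv = 2.3438, A_nv = 2×(4.6875 − 1.5×1.3125)×0.25 = 1.3594 in²; tension across gage: (7.75 − 2×1.3125)×0.25 = 1.2813 in². R_n = min(0.6×65×1.3594, 0.6×50×2.3438) + 1.0×65×1.2813 = min(53.017, 70.314) + 83.285 = 136.3 kips. φR_n = 0.75 × 136.3 = 102.2 kips.
Governing: min(241.5, 123.4, 183.5, 150.8, 102.2) = 102.2 kips → block shear.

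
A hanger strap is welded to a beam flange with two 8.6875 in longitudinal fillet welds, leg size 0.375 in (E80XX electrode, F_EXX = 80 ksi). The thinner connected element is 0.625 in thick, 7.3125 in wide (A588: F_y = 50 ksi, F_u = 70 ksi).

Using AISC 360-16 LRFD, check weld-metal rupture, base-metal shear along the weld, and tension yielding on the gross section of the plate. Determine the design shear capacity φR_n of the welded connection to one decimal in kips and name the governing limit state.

165.8 kips (weld metal governs)

Weld metal: throat = 0.707×0.375 = 0.26513 in, L = 2×8.6875 = 17.375 in. φR_n = 0.75 × 0.6 × 80 × 0.26513 × 17.375 = 165.8 kips.
Base metal shear (0.625 in plate): yield φR_n = 1.0×0.6×50×0.625×17.375 = 325.8 kips; rupture φR_n = 0.75×0.6×70×0.625×17.375 = 342.1 kips; take 325.8 kips (yield).
Tension yield (gross): A_g = 7.3125×0.625 = 4.5703 in². φR_n = 0.90 × 50 × 4.5703 = 205.7 kips.
Governing: min(165.8, 325.8, 205.7) = 165.8 kips → weld metal.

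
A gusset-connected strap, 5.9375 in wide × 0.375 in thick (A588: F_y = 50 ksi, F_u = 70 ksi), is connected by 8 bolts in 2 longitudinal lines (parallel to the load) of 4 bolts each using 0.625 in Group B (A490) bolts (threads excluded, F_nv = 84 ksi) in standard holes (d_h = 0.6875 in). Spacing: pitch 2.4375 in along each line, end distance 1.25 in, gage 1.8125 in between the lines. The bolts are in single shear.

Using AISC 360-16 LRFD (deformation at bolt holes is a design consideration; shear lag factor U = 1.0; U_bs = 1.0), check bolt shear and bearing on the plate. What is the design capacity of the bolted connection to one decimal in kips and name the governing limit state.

154.6 kips (bolt shear governs)

Bolt shear: A_b = π(0.625)²/4 = 0.3068 in². φR_n = 0.75 × 84 × 0.3068 × 8 × 1 = 154.6 kips.
Bearing (0.375 in plate, F_u = 70 ksi): end bolts L_c = 1.25 − 0.6875/2 = 0.90625, R_n = min(1.2×0.90625×0.375×70, 2.4×0.625×0.375×70) = 28.547 kips/bolt; interior L_c = 2.4375 − 0.6875 = 1.75, R_n = 39.375 kips/bolt. φR_n = 0.75 × (2×28.547 + 6×39.375) = 220.0 kips.
Governing: min(154.6, 220.0) = 154.6 kips → bolt shear.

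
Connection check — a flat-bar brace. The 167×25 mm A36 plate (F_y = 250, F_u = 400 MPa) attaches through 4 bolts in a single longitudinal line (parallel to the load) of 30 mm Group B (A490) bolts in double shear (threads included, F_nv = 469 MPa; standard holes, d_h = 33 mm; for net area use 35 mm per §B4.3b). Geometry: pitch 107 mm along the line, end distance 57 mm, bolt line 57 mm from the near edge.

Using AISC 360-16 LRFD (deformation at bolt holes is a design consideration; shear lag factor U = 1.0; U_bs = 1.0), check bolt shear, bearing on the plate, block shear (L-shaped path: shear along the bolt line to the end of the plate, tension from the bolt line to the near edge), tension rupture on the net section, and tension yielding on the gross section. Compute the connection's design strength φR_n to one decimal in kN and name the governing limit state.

Bolt shear: A_b = π(30)²/4 = 706.86 mm². φR_n = 0.75 × 469 × 706.86 × 4 × 2 = 1989.1 kN.
Bearing (25 mm plate, F_u = 400 MPa): end bolts L_c = 57 − 33/2 = 40.5, R_n = min(1.2×40.5×25×400, 2.4×30×25×400) = 486 kN/bolt; interior L_c = 107 − 33 = 74, R_n = 720 kN/bolt. φR_n = 0.75 × (1×486 + 3×720) = 1984.5 kN.
Block shear: shear path 1×[57+3×107] = 1×378 mm, A_gv = 9450, A_nv = 1×(378 − 3.5×35)×25 = 6387.5 mm²; tension to near edge: (57 − 0.5×35)×25 = 987.5 mm². R_n = min(0.6×400×6387.5, 0.6×250×9450) + 1.0×400×987.5 = min(1533, 1417.5) + 395 = 1812.5 kN. φR_n = 0.75 × 1812.5 = 1359.4 kN.
Tension rupture (net): A_n = (167 − 1×35)×25 = 3300 mm² (U = 1.0, A_e = A_n). φR_n = 0.75 × 400 × 3300 = 990.0 kN.
Tension yield (gross): A_g = 167×25 = 4175 mm². φR_n = 0.90 × 250 × 4175 = 939.4 kN.
Governing: min(1989.1, 1984.5, 1359.4, 990.0, 939.4) = 939.4 kN → gross-section yield.

939.4 kN (gross-section yield governs)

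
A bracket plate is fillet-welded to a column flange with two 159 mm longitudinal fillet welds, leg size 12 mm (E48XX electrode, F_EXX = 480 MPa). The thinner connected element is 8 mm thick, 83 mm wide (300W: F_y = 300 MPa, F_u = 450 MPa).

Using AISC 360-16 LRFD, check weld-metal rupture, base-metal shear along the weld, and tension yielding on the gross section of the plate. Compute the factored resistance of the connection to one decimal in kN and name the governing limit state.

179.3 kN (gross-section yield governs)

Weld metal: throat = 0.707×12 = 8.484 mm, L = 2×159 = 318 mm. φR_n = 0.75 × 0.6 × 480 × 8.484 × 318 = 582.7 kN.
Base metal shear (8 mm plate): yield φR_n = 1.0×0.6×300×8×318 = 457.9 kN; rupture φR_n = 0.75×0.6×450×8×318 = 515.2 kN; take 457.9 kN (yield).
Tension yield (gross): A_g = 83×8 = 664 mm². φR_n = 0.90 × 300 × 664 = 179.3 kN.
Governing: min(582.7, 457.9, 179.3) = 179.3 kN → gross-section yield.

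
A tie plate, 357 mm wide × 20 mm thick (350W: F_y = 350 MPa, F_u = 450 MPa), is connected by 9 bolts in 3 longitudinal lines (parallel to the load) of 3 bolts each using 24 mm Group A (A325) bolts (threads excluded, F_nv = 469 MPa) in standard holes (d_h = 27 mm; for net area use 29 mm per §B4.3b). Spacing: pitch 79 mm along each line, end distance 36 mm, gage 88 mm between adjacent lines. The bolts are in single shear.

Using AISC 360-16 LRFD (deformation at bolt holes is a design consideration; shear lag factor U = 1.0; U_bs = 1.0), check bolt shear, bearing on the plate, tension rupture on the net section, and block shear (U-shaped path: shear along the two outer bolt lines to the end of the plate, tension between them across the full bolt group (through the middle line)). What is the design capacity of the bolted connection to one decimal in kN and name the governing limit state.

1432.2 kN (bolt shear governs)

Bolt shear: A_b = π(24)²/4 = 452.39 mm². φR_n = 0.75 × 469 × 452.39 × 9 × 1 = 1432.2 kN.
Bearing (20 mm plate, F_u = 450 MPa): end bolts L_c = 36 − 27/2 = 22.5, R_n = min(1.2×22.5×20×450, 2.4×24×20×450) = 243 kN/bolt; interior L_c = 79 − 27 = 52, R_n = 518.4 kN/bolt. φR_n = 0.75 × (3×243 + 6×518.4) = 2879.6 kN.
Tension rupture (net): A_n = (357 − 3×29)×20 = 5400 mm² (U = 1.0, A_e = A_n). φR_n = 0.75 × 450 × 5400 = 1822.5 kN.
Block shear: shear path 2×[36+2×79] = 2×194 mm, A_gv = 7760, A_nv = 2×(194 − 2.5×29)×20 = 4860 mm²; tension across gage: (176 − 2×29)×20 = 2360 mm². R_n = min(0.6×450×4860, 0.6×350×7760) + 1.0×450×2360 = min(1312.2, 1629.6) + 1062 = 2374.2 kN. φR_n = 0.75 × 2374.2 = 1780.7 kN.
Governing: min(1432.2, 2879.6, 1822.5, 1780.7) = 1432.2 kN → bolt shear.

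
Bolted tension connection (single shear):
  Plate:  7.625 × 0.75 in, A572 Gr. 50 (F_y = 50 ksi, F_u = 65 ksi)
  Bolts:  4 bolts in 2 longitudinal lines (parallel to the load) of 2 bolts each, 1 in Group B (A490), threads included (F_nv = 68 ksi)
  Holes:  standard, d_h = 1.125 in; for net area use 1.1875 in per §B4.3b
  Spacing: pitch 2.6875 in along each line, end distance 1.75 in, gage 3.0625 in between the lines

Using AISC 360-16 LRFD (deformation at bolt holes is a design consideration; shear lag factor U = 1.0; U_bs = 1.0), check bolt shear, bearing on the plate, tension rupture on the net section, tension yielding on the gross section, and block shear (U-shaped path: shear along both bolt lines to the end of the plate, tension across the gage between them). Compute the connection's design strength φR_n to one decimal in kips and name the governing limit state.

160.2 kips (bolt shear governs)

Bolt shear: A_b = π(1)²/4 = 0.7854 in². φR_n = 0.75 × 68 × 0.7854 × 4 × 1 = 160.2 kips.
Bearing (0.75 in plate, F_u = 65 ksi): end bolts L_c = 1.75 − 1.125/2 = 1.1875, R_n = min(1.2×1.1875×0.75×65, 2.4×1×0.75×65) = 69.469 kips/bolt; interior L_c = 2.6875 − 1.125 = 1.5625, R_n = 91.406 kips/bolt. φR_n = 0.75 × (2×69.469 + 2×91.406) = 241.3 kips.
Tension rupture (net): A_n = (7.625 − 2×1.1875)×0.75 = 3.9375 in² (U = 1.0, A_e = A_n). φR_n = 0.75 × 65 × 3.9375 = 192.0 kips.
Tension yield (gross): A_g = 7.625×0.75 = 5.7188 in². φR_n = 0.90 × 50 × 5.7188 = 257.3 kips.
Block shear: shear path 2×[1.75+1×2.6875] = 2×4.4375 in, A_gv = 6.6563, A_nv = 2×(4.4375 − 1.5×1.1875)×0.75 = 3.9844 in²; tension across gage: (3.0625 − 1×1.1875)×0.75 = 1.4063 in². R_n = min(0.6×65×3.9844, 0.6×50×6.6563) + 1.0×65×1.4063 = min(155.39, 199.69) + 91.41 = 246.8 kips. φR_n = 0.75 × 246.8 = 185.1 kips.
Governing: min(160.2, 241.3, 192.0, 257.3, 185.1) = 160.2 kips → bolt shear.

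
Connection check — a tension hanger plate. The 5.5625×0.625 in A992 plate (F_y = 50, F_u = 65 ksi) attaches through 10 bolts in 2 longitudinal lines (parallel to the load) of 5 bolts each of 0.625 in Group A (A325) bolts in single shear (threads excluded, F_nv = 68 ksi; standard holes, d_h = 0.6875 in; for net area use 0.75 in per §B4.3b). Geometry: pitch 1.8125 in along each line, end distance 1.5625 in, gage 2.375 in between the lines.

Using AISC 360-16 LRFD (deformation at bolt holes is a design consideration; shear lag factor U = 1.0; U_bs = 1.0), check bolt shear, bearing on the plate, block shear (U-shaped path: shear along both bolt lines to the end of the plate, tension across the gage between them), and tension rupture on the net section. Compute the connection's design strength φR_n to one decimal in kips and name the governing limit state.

Bolt shear: A_b = π(0.625)²/4 = 0.3068 in². φR_n = 0.75 × 68 × 0.3068 × 10 × 1 = 156.5 kips.
Bearing (0.625 in plate, F_u = 65 ksi): end bolts L_c = 1.5625 − 0.6875/2 = 1.21875, R_n = min(1.2×1.21875×0.625×65, 2.4×0.625×0.625×65) = 59.414 kips/bolt; interior L_c = 1.8125 − 0.6875 = 1.125, R_n = 54.844 kips/bolt. φR_n = 0.75 × (2×59.414 + 8×54.844) = 418.2 kips.
Block shear: shear path 2×[1.5625+4×1.8125] = 2×8.8125 in, A_gv = 11.016, A_nv = 2×(8.8125 − 4.5×0.75)×0.625 = 6.7969 in²; tension across gage: (2.375 − 1×0.75)×0.625 = 1.0156 in². R_n = min(0.6×65×6.7969, 0.6×50×11.016) + 1.0×65×1.0156 = min(265.08, 330.48) + 66.014 = 331.09 kips. φR_n = 0.75 × 331.09 = 248.3 kips.
Tension rupture (net): A_n = (5.5625 − 2×0.75)×0.625 = 2.5391 in² (U = 1.0, A_e = A_n). φR_n = 0.75 × 65 × 2.5391 = 123.8 kips.
Governing: min(156.5, 418.2, 248.3, 123.8) = 123.8 kips → net-section rupture.

123.8 kips (net-section rupture governs)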